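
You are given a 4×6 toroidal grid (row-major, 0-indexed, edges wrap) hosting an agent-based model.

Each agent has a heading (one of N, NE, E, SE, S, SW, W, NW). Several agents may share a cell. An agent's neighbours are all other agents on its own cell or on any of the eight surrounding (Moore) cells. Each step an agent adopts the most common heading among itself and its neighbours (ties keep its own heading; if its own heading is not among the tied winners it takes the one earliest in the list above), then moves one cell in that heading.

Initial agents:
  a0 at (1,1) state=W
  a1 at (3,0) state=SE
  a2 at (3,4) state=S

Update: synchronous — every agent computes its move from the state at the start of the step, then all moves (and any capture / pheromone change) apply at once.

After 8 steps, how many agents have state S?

t=1: a0@(1,0):W a1@(0,1):SE a2@(0,4):S
t=2: a0@(1,5):W a1@(1,2):SE a2@(1,4):S
t=3: a0@(1,4):W a1@(2,3):SE a2@(2,4):S
t=4: a0@(1,3):W a1@(3,4):SE a2@(3,4):S
t=5: a0@(1,2):W a1@(0,5):SE a2@(0,4):S
t=6: a0@(1,1):W a1@(1,0):SE a2@(1,4):S
t=7: a0@(1,0):W a1@(2,1):SE a2@(2,4):S
t=8: a0@(1,5):W a1@(3,2):SE a2@(3,4):S

1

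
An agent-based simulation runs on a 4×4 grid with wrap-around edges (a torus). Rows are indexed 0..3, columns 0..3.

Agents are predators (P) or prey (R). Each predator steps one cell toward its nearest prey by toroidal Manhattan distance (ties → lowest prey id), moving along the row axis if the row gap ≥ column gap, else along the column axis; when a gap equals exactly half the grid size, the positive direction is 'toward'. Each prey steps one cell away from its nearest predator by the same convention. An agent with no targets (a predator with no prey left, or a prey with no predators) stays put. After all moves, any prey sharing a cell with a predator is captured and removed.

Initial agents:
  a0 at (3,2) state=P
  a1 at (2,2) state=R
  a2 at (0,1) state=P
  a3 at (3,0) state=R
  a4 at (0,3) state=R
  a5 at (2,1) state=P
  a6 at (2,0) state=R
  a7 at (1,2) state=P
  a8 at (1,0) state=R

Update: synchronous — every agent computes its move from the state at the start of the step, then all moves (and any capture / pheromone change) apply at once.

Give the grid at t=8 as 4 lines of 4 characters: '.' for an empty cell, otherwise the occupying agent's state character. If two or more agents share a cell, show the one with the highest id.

....
...R
..RR
..P.

t=1: a0@(2,2):P a1@(1,2):R a2@(3,1):P a3@(3,3):R a4@(1,3):R a5@(2,2):P a6@(2,3):R a7@(2,2):P a8@(2,0):R
t=2: a0@(1,2):P a1@(0,2):R a2@(3,2):P a3@(0,3):R a4@(0,3):R a5@(1,2):P a6@(2,0):R a7@(1,2):P a8@(2,3):R
t=3: a0@(0,2):P a1@(3,2):R a2@(0,2):P a3@(3,3):R a4@(3,3):R a5@(0,2):P a6@(2,3):R a7@(0,2):P a8@(3,3):R
t=4: a0@(3,2):P a1@(2,2):R a2@(3,2):P a3@(2,3):R a4@(2,3):R a5@(3,2):P a6@(1,3):R a7@(3,2):P a8@(2,3):R
t=5: a0@(2,2):P a1@(1,2):R a2@(2,2):P a3@(1,3):R a4@(1,3):R a5@(2,2):P a6@(0,3):R a7@(2,2):P a8@(1,3):R
t=6: a0@(1,2):P a1@(0,2):R a2@(1,2):P a3@(0,3):R a4@(0,3):R a5@(1,2):P a6@(3,3):R a7@(1,2):P a8@(0,3):R
t=7: a0@(0,2):P a1@(3,2):R a2@(0,2):P a3@(3,3):R a4@(3,3):R a5@(0,2):P a6@(2,3):R a7@(0,2):P a8@(3,3):R
t=8: a0@(3,2):P a1@(2,2):R a2@(3,2):P a3@(2,3):R a4@(2,3):R a5@(3,2):P a6@(1,3):R a7@(3,2):P a8@(2,3):R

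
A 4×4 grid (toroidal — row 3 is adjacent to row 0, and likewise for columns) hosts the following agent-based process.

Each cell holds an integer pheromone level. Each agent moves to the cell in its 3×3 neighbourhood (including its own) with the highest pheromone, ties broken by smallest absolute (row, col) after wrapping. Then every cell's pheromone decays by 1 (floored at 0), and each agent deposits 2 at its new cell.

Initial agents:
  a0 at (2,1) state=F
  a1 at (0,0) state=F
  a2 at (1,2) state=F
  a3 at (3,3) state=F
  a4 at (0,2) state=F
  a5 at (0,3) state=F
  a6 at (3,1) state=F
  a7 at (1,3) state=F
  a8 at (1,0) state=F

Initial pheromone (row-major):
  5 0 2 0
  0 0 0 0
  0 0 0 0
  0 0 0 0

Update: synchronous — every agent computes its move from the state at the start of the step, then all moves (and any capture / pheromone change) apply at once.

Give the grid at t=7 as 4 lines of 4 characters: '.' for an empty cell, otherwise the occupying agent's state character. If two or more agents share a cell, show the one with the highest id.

t=1: a0@(1,0) a1@(0,0) a2@(0,2) a3@(0,0) a4@(0,2) a5@(0,0) a6@(0,0) a7@(0,0) a8@(0,0) | pheromone: 16 0 5 0 / 2 0 0 0 / 0 0 0 0 / 0 0 0 0
t=2: a0@(0,0) a1@(0,0) a2@(0,2) a3@(0,0) a4@(0,2) a5@(0,0) a6@(0,0) a7@(0,0) a8@(0,0) | pheromone: 29 0 8 0 / 1 0 0 0 / 0 0 0 0 / 0 0 0 0
t=3: a0@(0,0) a1@(0,0) a2@(0,2) a3@(0,0) a4@(0,2) a5@(0,0) a6@(0,0) a7@(0,0) a8@(0,0) | pheromone: 42 0 11 0 / 0 0 0 0 / 0 0 0 0 / 0 0 0 0
t=4: a0@(0,0) a1@(0,0) a2@(0,2) a3@(0,0) a4@(0,2) a5@(0,0) a6@(0,0) a7@(0,0) a8@(0,0) | pheromone: 55 0 14 0 / 0 0 0 0 / 0 0 0 0 / 0 0 0 0
t=5: a0@(0,0) a1@(0,0) a2@(0,2) a3@(0,0) a4@(0,2) a5@(0,0) a6@(0,0) a7@(0,0) a8@(0,0) | pheromone: 68 0 17 0 / 0 0 0 0 / 0 0 0 0 / 0 0 0 0
t=6: a0@(0,0) a1@(0,0) a2@(0,2) a3@(0,0) a4@(0,2) a5@(0,0) a6@(0,0) a7@(0,0) a8@(0,0) | pheromone: 81 0 20 0 / 0 0 0 0 / 0 0 0 0 / 0 0 0 0
t=7: a0@(0,0) a1@(0,0) a2@(0,2) a3@(0,0) a4@(0,2) a5@(0,0) a6@(0,0) a7@(0,0) a8@(0,0) | pheromone: 94 0 23 0 / 0 0 0 0 / 0 0 0 0 / 0 0 0 0

F.F.
....
....
....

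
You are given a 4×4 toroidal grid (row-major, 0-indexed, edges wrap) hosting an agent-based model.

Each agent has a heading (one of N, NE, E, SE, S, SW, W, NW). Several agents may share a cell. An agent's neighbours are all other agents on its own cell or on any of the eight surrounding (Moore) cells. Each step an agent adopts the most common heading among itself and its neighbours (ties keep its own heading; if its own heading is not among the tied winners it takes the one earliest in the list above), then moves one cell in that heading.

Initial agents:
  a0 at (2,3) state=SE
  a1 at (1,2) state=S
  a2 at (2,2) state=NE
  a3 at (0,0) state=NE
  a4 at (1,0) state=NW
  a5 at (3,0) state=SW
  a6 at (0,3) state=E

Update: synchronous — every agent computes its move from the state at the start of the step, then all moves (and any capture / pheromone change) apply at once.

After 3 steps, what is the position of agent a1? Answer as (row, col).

t=1: a0@(3,0):SE a1@(2,2):S a2@(1,3):NE a3@(3,1):NE a4@(0,3):NW a5@(0,3):SW a6@(0,0):E
t=2: a0@(0,1):SE a1@(1,3):NE a2@(0,0):NE a3@(2,2):NE a4@(3,2):NW a5@(1,2):SW a6@(3,1):NE
t=3: a0@(3,2):NE a1@(0,0):NE a2@(3,1):NE a3@(1,3):NE a4@(2,3):NE a5@(0,3):NE a6@(2,2):NE

(0, 0)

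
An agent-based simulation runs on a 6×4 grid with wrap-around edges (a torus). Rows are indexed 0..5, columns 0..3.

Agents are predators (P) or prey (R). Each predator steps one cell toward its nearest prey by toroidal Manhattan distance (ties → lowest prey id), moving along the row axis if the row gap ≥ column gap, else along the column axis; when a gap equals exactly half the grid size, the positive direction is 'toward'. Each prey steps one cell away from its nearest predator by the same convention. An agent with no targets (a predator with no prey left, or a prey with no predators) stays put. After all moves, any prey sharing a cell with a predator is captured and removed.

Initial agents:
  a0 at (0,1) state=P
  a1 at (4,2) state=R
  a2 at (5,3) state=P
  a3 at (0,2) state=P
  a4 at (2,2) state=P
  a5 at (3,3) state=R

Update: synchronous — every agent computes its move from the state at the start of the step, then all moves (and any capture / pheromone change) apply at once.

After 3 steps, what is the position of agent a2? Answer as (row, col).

(2, 3)

t=1: a0@(5,1):P a2@(4,3):P a3@(5,2):P a4@(3,2):P a5@(2,3):R
t=2: a0@(0,1):P a2@(3,3):P a3@(0,2):P a4@(2,2):P a5@(1,3):R
t=3: a0@(0,2):P a2@(2,3):P a3@(1,2):P a4@(1,2):P a5@(0,3):R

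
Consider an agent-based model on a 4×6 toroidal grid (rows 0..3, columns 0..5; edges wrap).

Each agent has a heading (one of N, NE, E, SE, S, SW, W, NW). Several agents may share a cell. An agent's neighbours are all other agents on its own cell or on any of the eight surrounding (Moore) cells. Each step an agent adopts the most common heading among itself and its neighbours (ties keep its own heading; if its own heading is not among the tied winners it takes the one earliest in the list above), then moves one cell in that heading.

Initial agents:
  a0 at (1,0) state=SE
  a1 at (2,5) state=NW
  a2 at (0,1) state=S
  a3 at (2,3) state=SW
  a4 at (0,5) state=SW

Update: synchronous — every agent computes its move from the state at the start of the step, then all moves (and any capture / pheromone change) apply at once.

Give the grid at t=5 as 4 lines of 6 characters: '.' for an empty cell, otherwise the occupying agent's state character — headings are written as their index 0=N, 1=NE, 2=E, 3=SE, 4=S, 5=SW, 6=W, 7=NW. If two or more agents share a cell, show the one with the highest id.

t=1: a0@(2,1):SE a1@(1,4):NW a2@(1,1):S a3@(3,2):SW a4@(1,4):SW
t=2: a0@(3,2):SE a1@(0,3):NW a2@(2,1):S a3@(0,1):SW a4@(2,3):SW
t=3: a0@(0,1):SW a1@(3,2):NW a2@(3,1):S a3@(1,0):SW a4@(3,2):SW
t=4: a0@(1,0):SW a1@(0,1):SW a2@(0,0):SW a3@(2,5):SW a4@(0,1):SW
t=5: a0@(2,5):SW a1@(1,0):SW a2@(1,5):SW a3@(3,4):SW a4@(1,0):SW

......
5....5
.....5
....5.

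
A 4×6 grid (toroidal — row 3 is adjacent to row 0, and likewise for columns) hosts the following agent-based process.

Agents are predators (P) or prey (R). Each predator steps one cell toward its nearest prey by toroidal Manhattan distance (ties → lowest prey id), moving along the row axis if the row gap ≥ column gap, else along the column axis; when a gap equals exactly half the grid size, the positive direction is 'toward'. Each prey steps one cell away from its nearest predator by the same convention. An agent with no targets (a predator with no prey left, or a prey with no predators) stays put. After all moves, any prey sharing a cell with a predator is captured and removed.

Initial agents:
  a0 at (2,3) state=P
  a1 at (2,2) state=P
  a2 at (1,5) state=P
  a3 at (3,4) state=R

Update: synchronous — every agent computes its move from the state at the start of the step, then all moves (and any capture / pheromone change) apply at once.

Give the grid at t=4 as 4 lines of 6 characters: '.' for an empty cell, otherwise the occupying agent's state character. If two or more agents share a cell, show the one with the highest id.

......
...P.P
...P..
....R.

t=1: a0@(3,3):P a1@(2,3):P a2@(2,5):P a3@(0,4):R
t=2: a0@(0,3):P a1@(3,3):P a2@(3,5):P a3@(1,4):R
t=3: a0@(1,3):P a1@(0,3):P a2@(0,5):P a3@(2,4):R
t=4: a0@(2,3):P a1@(1,3):P a2@(1,5):P a3@(3,4):R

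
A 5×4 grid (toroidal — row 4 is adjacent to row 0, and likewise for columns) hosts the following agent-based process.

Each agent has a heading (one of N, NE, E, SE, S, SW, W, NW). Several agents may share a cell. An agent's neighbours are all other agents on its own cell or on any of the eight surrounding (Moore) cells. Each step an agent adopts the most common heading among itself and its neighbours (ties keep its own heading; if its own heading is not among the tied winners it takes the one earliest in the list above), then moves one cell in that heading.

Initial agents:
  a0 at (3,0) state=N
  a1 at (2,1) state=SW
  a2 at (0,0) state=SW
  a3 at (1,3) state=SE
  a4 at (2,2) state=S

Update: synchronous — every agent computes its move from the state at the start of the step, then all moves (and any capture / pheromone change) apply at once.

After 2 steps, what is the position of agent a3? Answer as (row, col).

t=1: a0@(2,0):N a1@(3,0):SW a2@(1,3):SW a3@(2,0):SE a4@(3,2):S
t=2: a0@(3,3):SW a1@(4,3):SW a2@(2,2):SW a3@(3,3):SW a4@(4,2):S

(3, 3)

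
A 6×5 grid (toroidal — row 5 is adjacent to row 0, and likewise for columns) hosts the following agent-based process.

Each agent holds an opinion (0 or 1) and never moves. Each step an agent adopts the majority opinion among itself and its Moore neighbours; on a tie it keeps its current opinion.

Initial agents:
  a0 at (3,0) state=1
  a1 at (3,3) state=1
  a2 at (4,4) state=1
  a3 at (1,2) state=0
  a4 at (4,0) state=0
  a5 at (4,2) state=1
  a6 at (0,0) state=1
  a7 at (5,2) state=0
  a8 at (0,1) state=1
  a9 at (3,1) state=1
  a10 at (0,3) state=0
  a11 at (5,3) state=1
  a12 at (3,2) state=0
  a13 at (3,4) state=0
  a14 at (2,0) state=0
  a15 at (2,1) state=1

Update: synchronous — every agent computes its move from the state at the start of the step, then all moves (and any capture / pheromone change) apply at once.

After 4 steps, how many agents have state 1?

t=1: a0@(3,0):1 a1@(3,3):1 a2@(4,4):1 a3@(1,2):0 a4@(4,0):1 a5@(4,2):1 a6@(0,0):1 a7@(5,2):1 a8@(0,1):1 a9@(3,1):1 a10@(0,3):0 a11@(5,3):1 a12@(3,2):1 a13@(3,4):0 a14@(2,0):1 a15@(2,1):1
t=2: a0@(3,0):1 a1@(3,3):1 a2@(4,4):1 a3@(1,2):0 a4@(4,0):1 a5@(4,2):1 a6@(0,0):1 a7@(5,2):1 a8@(0,1):1 a9@(3,1):1 a10@(0,3):0 a11@(5,3):1 a12@(3,2):1 a13@(3,4):1 a14@(2,0):1 a15@(2,1):1
t=3: (unchanged — steady state)

14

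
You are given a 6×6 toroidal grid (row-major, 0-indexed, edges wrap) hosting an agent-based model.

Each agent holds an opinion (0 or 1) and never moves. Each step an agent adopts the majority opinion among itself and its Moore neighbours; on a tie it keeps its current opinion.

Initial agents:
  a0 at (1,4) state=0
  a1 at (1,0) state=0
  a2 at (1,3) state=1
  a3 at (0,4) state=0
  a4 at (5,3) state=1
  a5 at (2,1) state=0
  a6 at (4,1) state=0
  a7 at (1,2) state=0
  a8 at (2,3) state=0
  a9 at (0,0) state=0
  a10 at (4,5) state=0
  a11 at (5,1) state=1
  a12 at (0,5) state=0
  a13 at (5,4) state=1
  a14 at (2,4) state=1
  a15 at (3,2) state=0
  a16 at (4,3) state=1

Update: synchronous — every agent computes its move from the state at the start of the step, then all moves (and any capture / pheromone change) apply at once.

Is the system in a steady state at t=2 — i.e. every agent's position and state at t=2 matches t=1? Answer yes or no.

no

t=1: a0@(1,4):0 a1@(1,0):0 a2@(1,3):0 a3@(0,4):0 a4@(5,3):1 a5@(2,1):0 a6@(4,1):0 a7@(1,2):0 a8@(2,3):0 a9@(0,0):0 a10@(4,5):0 a11@(5,1):0 a12@(0,5):0 a13@(5,4):1 a14@(2,4):1 a15@(3,2):0 a16@(4,3):1
t=2: a0@(1,4):0 a1@(1,0):0 a2@(1,3):0 a3@(0,4):0 a4@(5,3):1 a5@(2,1):0 a6@(4,1):0 a7@(1,2):0 a8@(2,3):0 a9@(0,0):0 a10@(4,5):0 a11@(5,1):0 a12@(0,5):0 a13@(5,4):1 a14@(2,4):0 a15@(3,2):0 a16@(4,3):1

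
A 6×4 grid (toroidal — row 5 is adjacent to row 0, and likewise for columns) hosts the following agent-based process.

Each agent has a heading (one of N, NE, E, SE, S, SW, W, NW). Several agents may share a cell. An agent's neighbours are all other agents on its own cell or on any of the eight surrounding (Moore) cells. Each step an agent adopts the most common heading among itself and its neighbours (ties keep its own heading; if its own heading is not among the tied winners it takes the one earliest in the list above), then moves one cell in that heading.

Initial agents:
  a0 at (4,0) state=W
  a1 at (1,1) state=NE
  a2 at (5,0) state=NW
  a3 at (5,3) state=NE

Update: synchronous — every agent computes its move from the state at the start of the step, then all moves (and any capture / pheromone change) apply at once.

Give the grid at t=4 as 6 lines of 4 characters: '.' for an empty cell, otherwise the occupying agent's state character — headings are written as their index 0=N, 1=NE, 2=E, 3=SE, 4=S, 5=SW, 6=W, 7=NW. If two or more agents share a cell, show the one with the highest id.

....
7..1
1...
.1..
....
....

t=1: a0@(4,3):W a1@(0,2):NE a2@(4,3):NW a3@(4,0):NE
t=2: a0@(4,2):W a1@(5,3):NE a2@(3,2):NW a3@(3,1):NE
t=3: a0@(3,3):NE a1@(4,0):NE a2@(2,1):NW a3@(2,2):NE
t=4: a0@(2,0):NE a1@(3,1):NE a2@(1,0):NW a3@(1,3):NE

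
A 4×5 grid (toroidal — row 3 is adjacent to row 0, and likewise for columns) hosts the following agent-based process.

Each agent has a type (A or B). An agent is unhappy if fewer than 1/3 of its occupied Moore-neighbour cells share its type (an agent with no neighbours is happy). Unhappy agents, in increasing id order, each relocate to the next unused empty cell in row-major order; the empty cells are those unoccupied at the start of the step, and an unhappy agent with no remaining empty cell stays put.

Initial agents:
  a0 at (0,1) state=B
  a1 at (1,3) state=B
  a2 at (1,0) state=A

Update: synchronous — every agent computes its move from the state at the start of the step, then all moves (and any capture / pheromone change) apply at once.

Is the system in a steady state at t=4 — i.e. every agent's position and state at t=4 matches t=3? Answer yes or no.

yes

t=1: a0@(0,0):B a1@(1,3):B a2@(0,2):A
t=2: a0@(0,0):B a1@(0,1):B a2@(0,3):A
t=3: (unchanged — steady state)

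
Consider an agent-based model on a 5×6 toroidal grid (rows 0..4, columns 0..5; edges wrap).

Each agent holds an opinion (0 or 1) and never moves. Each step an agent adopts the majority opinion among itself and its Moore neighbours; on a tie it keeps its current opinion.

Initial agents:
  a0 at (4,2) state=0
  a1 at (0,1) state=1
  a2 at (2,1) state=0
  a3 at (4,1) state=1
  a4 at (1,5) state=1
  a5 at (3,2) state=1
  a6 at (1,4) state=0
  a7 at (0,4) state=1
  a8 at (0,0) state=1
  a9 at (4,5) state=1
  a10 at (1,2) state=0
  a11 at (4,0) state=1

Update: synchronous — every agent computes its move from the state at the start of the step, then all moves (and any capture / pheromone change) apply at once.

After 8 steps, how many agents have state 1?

10

t=1: a0@(4,2):1 a1@(0,1):1 a2@(2,1):0 a3@(4,1):1 a4@(1,5):1 a5@(3,2):1 a6@(1,4):1 a7@(0,4):1 a8@(0,0):1 a9@(4,5):1 a10@(1,2):0 a11@(4,0):1
t=2: (unchanged — steady state)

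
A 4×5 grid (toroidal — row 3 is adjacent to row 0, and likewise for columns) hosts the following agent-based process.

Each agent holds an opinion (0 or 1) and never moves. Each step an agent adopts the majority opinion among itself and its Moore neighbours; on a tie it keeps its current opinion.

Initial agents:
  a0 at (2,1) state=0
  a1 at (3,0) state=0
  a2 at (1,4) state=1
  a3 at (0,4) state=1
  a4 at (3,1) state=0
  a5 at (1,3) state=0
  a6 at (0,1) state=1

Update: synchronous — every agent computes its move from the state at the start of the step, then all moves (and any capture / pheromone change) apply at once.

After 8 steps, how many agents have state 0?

4

t=1: a0@(2,1):0 a1@(3,0):0 a2@(1,4):1 a3@(0,4):1 a4@(3,1):0 a5@(1,3):1 a6@(0,1):0
t=2: (unchanged — steady state)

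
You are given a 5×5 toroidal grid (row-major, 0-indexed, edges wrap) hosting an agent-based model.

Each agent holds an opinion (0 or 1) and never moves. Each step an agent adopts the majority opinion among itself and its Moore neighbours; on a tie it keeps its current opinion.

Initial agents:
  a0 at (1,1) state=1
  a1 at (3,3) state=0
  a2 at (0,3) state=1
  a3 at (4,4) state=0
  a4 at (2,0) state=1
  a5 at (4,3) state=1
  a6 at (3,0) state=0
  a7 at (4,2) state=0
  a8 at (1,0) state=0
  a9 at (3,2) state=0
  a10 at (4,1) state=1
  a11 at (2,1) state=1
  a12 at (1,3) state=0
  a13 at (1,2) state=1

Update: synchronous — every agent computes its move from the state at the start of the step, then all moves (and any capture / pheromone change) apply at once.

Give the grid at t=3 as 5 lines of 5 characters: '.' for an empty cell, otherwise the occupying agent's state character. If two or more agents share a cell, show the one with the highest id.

...1.
1111.
11...
1.00.
.0000

t=1: a0@(1,1):1 a1@(3,3):0 a2@(0,3):1 a3@(4,4):0 a4@(2,0):1 a5@(4,3):0 a6@(3,0):1 a7@(4,2):0 a8@(1,0):1 a9@(3,2):0 a10@(4,1):0 a11@(2,1):1 a12@(1,3):1 a13@(1,2):1
t=2: (unchanged — steady state)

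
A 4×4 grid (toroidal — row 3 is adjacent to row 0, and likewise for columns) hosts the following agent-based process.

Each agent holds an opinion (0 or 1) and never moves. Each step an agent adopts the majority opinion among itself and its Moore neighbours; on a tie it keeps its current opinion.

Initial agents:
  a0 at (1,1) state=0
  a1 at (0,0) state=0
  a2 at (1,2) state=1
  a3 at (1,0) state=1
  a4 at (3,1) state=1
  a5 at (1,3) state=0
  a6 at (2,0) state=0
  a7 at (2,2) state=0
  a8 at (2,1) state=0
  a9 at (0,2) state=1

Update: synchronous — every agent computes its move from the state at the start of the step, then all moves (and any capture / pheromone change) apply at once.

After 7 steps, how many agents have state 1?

t=1: a0@(1,1):0 a1@(0,0):0 a2@(1,2):0 a3@(1,0):0 a4@(3,1):0 a5@(1,3):0 a6@(2,0):0 a7@(2,2):0 a8@(2,1):0 a9@(0,2):1
t=2: a0@(1,1):0 a1@(0,0):0 a2@(1,2):0 a3@(1,0):0 a4@(3,1):0 a5@(1,3):0 a6@(2,0):0 a7@(2,2):0 a8@(2,1):0 a9@(0,2):0
t=3: (unchanged — steady state)

0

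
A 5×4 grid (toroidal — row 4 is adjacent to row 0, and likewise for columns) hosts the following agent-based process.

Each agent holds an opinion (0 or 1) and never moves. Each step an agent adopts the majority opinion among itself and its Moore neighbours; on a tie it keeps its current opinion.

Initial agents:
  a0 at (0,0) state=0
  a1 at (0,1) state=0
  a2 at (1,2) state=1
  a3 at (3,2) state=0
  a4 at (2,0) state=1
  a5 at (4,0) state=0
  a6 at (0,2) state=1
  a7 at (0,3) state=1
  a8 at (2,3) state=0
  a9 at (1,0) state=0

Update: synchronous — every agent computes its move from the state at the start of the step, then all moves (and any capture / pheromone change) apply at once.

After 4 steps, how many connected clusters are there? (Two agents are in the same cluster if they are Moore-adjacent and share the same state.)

2

t=1: a0@(0,0):0 a1@(0,1):0 a2@(1,2):1 a3@(3,2):0 a4@(2,0):0 a5@(4,0):0 a6@(0,2):1 a7@(0,3):1 a8@(2,3):0 a9@(1,0):0
t=2: (unchanged — steady state)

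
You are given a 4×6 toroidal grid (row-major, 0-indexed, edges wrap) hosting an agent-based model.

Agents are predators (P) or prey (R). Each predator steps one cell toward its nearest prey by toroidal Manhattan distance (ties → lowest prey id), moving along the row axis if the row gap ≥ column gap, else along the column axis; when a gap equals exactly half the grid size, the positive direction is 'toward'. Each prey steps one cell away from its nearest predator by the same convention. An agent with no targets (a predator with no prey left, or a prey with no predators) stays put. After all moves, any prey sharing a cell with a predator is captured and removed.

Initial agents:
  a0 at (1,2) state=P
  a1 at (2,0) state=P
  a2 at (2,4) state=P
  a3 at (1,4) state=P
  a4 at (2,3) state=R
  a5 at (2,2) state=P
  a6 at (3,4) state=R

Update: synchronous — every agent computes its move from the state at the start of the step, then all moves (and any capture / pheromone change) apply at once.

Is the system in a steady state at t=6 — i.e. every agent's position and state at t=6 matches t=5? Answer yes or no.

yes

t=1: a0@(2,2):P a1@(2,1):P a2@(2,3):P a3@(2,4):P a5@(2,3):P a6@(0,4):R
t=2: a0@(3,2):P a1@(2,2):P a2@(3,3):P a3@(3,4):P a5@(3,3):P
t=3: (unchanged — steady state)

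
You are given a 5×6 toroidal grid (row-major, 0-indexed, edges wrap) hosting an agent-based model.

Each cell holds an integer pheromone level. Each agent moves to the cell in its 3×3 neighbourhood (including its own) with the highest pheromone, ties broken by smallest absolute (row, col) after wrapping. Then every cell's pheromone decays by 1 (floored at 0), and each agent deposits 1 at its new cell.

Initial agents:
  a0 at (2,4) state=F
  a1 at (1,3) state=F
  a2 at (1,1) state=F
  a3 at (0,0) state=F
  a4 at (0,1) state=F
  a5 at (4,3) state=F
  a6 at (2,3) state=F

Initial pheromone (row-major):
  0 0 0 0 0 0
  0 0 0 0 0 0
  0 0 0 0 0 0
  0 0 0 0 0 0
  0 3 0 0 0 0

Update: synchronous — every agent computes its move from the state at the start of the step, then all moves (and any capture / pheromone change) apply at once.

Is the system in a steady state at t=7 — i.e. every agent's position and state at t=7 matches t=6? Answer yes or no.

yes

t=1: a0@(1,3) a1@(0,2) a2@(0,0) a3@(4,1) a4@(4,1) a5@(0,2) a6@(1,2) | pheromone: 1 0 2 0 0 0 / 0 0 1 1 0 0 / 0 0 0 0 0 0 / 0 0 0 0 0 0 / 0 4 0 0 0 0
t=2: a0@(0,2) a1@(4,1) a2@(4,1) a3@(4,1) a4@(4,1) a5@(4,1) a6@(0,2) | pheromone: 0 0 3 0 0 0 / 0 0 0 0 0 0 / 0 0 0 0 0 0 / 0 0 0 0 0 0 / 0 8 0 0 0 0
t=3: a0@(4,1) a1@(4,1) a2@(4,1) a3@(4,1) a4@(4,1) a5@(4,1) a6@(4,1) | pheromone: 0 0 2 0 0 0 / 0 0 0 0 0 0 / 0 0 0 0 0 0 / 0 0 0 0 0 0 / 0 14 0 0 0 0
t=4: a0@(4,1) a1@(4,1) a2@(4,1) a3@(4,1) a4@(4,1) a5@(4,1) a6@(4,1) | pheromone: 0 0 1 0 0 0 / 0 0 0 0 0 0 / 0 0 0 0 0 0 / 0 0 0 0 0 0 / 0 20 0 0 0 0
t=5: a0@(4,1) a1@(4,1) a2@(4,1) a3@(4,1) a4@(4,1) a5@(4,1) a6@(4,1) | pheromone: 0 0 0 0 0 0 / 0 0 0 0 0 0 / 0 0 0 0 0 0 / 0 0 0 0 0 0 / 0 26 0 0 0 0
t=6: a0@(4,1) a1@(4,1) a2@(4,1) a3@(4,1) a4@(4,1) a5@(4,1) a6@(4,1) | pheromone: 0 0 0 0 0 0 / 0 0 0 0 0 0 / 0 0 0 0 0 0 / 0 0 0 0 0 0 / 0 32 0 0 0 0
t=7: a0@(4,1) a1@(4,1) a2@(4,1) a3@(4,1) a4@(4,1) a5@(4,1) a6@(4,1) | pheromone: 0 0 0 0 0 0 / 0 0 0 0 0 0 / 0 0 0 0 0 0 / 0 0 0 0 0 0 / 0 38 0 0 0 0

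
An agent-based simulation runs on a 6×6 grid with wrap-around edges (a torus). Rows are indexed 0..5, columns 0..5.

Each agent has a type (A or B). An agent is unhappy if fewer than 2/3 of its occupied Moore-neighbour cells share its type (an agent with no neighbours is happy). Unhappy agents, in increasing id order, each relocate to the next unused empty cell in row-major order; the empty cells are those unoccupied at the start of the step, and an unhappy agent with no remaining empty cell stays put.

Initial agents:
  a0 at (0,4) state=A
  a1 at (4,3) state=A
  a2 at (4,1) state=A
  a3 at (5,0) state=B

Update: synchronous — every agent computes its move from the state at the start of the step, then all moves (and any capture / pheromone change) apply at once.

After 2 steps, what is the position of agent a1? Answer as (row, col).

(4, 3)

t=1: a0@(0,4):A a1@(4,3):A a2@(0,0):A a3@(0,1):B
t=2: a0@(0,4):A a1@(4,3):A a2@(0,2):A a3@(0,3):B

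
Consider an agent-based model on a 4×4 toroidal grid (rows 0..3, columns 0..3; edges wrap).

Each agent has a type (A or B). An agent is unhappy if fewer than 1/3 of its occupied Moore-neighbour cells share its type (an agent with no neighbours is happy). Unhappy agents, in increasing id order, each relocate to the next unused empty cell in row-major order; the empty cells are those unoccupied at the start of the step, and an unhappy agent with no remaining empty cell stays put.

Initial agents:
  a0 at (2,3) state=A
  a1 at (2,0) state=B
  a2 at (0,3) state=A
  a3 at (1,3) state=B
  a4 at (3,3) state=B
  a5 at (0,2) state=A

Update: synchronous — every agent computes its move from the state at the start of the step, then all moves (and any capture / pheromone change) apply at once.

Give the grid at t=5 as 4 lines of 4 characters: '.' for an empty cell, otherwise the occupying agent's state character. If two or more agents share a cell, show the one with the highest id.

ABAA
B...
B...
....

t=1: a0@(0,0):A a1@(2,0):B a2@(0,3):A a3@(0,1):B a4@(1,0):B a5@(0,2):A
t=2: (unchanged — steady state)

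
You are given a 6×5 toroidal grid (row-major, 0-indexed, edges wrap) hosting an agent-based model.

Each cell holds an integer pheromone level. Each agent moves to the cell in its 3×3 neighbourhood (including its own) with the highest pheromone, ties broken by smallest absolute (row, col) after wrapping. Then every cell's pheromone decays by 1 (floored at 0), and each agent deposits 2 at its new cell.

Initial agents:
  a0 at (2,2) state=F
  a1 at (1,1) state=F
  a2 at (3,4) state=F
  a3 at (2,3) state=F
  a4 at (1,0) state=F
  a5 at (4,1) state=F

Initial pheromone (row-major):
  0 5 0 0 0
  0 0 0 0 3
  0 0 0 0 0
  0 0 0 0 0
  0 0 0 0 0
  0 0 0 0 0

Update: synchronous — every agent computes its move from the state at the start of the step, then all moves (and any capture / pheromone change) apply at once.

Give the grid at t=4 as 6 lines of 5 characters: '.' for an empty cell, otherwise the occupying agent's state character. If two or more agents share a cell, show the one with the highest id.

.F...
....F
.....
.....
.....
.....

t=1: a0@(1,1) a1@(0,1) a2@(2,0) a3@(1,4) a4@(0,1) a5@(3,0) | pheromone: 0 8 0 0 0 / 0 2 0 0 4 / 2 0 0 0 0 / 2 0 0 0 0 / 0 0 0 0 0 / 0 0 0 0 0
t=2: a0@(0,1) a1@(0,1) a2@(1,4) a3@(1,4) a4@(0,1) a5@(2,0) | pheromone: 0 13 0 0 0 / 0 1 0 0 7 / 3 0 0 0 0 / 1 0 0 0 0 / 0 0 0 0 0 / 0 0 0 0 0
t=3: a0@(0,1) a1@(0,1) a2@(1,4) a3@(1,4) a4@(0,1) a5@(1,4) | pheromone: 0 18 0 0 0 / 0 0 0 0 12 / 2 0 0 0 0 / 0 0 0 0 0 / 0 0 0 0 0 / 0 0 0 0 0
t=4: a0@(0,1) a1@(0,1) a2@(1,4) a3@(1,4) a4@(0,1) a5@(1,4) | pheromone: 0 23 0 0 0 / 0 0 0 0 17 / 1 0 0 0 0 / 0 0 0 0 0 / 0 0 0 0 0 / 0 0 0 0 0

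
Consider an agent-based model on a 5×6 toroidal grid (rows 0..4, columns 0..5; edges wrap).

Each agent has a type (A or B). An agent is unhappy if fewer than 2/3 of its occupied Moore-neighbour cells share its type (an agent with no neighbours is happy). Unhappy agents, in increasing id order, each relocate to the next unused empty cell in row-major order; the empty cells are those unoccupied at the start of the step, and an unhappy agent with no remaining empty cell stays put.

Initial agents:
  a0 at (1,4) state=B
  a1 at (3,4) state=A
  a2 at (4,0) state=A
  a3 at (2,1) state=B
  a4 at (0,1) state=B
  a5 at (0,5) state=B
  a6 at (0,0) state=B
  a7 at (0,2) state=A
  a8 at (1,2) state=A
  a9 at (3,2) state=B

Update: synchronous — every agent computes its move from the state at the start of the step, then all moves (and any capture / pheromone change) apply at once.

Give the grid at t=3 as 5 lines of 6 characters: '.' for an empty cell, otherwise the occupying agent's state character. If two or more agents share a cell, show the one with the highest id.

BB.ABB
.B.AA.
......
..B.A.
......

t=1: a0@(1,4):B a1@(3,4):A a2@(0,3):A a3@(0,4):B a4@(1,0):B a5@(0,5):B a6@(0,0):B a7@(1,1):A a8@(1,3):A a9@(3,2):B
t=2: a0@(0,1):B a1@(3,4):A a2@(0,2):A a3@(1,2):B a4@(1,0):B a5@(0,5):B a6@(0,0):B a7@(1,5):A a8@(2,0):A a9@(3,2):B
t=3: a0@(0,1):B a1@(3,4):A a2@(0,3):A a3@(0,4):B a4@(1,1):B a5@(0,5):B a6@(0,0):B a7@(1,3):A a8@(1,4):A a9@(3,2):B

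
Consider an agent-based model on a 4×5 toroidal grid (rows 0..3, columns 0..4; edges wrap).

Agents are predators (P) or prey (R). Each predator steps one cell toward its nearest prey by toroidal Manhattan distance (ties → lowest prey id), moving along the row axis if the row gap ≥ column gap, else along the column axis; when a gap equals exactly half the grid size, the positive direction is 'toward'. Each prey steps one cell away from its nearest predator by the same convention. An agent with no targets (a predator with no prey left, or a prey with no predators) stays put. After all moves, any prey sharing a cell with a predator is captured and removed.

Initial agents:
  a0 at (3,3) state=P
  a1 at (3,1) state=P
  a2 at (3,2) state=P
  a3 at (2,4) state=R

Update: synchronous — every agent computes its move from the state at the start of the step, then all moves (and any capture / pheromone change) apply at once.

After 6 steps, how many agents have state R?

t=1: a0@(2,3):P a1@(3,0):P a2@(3,3):P a3@(1,4):R
t=2: a0@(1,3):P a1@(0,0):P a2@(0,3):P a3@(0,4):R
t=3: a0@(0,3):P a1@(0,4):P a2@(0,4):P
t=4: (unchanged — steady state)

0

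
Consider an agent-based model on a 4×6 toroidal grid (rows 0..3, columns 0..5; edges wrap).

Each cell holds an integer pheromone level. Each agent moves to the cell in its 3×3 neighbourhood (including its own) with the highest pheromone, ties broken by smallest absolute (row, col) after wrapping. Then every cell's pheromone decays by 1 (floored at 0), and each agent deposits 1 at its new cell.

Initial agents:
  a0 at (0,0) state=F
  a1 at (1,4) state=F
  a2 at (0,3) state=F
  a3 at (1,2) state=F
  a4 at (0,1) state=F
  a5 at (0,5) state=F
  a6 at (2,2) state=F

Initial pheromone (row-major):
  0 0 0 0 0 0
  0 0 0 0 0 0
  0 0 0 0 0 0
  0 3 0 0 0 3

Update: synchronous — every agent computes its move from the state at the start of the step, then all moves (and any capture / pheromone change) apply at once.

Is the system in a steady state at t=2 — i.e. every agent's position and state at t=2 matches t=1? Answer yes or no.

no

t=1: a0@(3,1) a1@(0,3) a2@(0,2) a3@(0,1) a4@(3,1) a5@(3,5) a6@(3,1) | pheromone: 0 1 1 1 0 0 / 0 0 0 0 0 0 / 0 0 0 0 0 0 / 0 5 0 0 0 3
t=2: a0@(3,1) a1@(0,2) a2@(3,1) a3@(3,1) a4@(3,1) a5@(3,5) a6@(3,1) | pheromone: 0 0 1 0 0 0 / 0 0 0 0 0 0 / 0 0 0 0 0 0 / 0 9 0 0 0 3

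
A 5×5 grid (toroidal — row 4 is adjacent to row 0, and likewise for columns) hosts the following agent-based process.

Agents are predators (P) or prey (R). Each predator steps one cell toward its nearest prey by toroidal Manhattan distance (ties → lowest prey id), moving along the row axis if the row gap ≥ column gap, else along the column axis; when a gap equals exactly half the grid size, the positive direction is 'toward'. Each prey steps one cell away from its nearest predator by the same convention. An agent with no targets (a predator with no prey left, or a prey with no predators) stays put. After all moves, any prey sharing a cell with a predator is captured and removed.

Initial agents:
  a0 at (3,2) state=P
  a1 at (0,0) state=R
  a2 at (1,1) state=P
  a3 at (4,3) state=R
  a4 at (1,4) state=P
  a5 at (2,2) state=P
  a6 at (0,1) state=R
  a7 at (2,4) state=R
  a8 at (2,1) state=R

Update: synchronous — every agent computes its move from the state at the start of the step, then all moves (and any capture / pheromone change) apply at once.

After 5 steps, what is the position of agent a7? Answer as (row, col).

(2, 4)

t=1: a0@(4,2):P a1@(4,0):R a2@(0,1):P a3@(0,3):R a4@(2,4):P a5@(2,1):P a6@(4,1):R a7@(3,4):R a8@(3,1):R
t=2: a0@(4,1):P a1@(4,4):R a2@(4,1):P a3@(1,3):R a4@(3,4):P a5@(3,1):P a6@(4,0):R a7@(4,4):R
t=3: a0@(4,0):P a1@(0,4):R a2@(4,0):P a3@(0,3):R a4@(4,4):P a5@(4,1):P a7@(0,4):R
t=4: a0@(0,0):P a1@(1,4):R a2@(0,0):P a3@(1,3):R a4@(0,4):P a5@(4,0):P a7@(1,4):R
t=5: a0@(1,0):P a1@(2,4):R a2@(1,0):P a3@(2,3):R a4@(1,4):P a5@(0,0):P a7@(2,4):R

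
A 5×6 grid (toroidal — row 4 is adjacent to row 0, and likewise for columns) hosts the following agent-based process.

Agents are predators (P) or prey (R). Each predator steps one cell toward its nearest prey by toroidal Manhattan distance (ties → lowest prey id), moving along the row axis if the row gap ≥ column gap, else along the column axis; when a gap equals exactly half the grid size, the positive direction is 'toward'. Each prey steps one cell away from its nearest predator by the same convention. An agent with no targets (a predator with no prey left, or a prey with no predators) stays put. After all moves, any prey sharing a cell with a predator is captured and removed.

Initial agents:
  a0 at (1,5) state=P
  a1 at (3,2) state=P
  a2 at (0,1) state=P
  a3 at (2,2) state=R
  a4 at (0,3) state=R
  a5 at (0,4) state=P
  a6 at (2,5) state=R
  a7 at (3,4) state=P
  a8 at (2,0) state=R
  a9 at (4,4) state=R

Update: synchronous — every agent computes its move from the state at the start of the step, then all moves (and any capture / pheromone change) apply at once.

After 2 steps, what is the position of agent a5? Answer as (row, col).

t=1: a0@(2,5):P a1@(2,2):P a2@(0,2):P a3@(1,2):R a5@(0,3):P a6@(3,5):R a7@(4,4):P a8@(3,0):R a9@(3,4):R
t=2: a0@(3,5):P a1@(1,2):P a2@(1,2):P a3@(0,2):R a5@(1,3):P a6@(4,5):R a7@(3,4):P a8@(4,0):R a9@(2,4):R

(1, 3)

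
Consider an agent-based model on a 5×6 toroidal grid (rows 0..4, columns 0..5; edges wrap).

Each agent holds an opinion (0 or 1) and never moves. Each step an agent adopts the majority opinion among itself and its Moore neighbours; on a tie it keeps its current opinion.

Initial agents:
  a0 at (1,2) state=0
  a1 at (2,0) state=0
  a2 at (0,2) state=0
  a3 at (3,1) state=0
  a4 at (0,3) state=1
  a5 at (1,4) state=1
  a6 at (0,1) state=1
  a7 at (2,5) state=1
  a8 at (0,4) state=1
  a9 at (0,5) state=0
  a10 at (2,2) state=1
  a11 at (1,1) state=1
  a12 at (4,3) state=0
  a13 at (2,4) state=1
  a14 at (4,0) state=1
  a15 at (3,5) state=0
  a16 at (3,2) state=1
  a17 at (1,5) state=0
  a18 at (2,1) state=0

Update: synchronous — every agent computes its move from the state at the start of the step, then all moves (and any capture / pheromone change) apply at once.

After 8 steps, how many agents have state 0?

t=1: a0@(1,2):1 a1@(2,0):0 a2@(0,2):0 a3@(3,1):0 a4@(0,3):1 a5@(1,4):1 a6@(0,1):1 a7@(2,5):1 a8@(0,4):1 a9@(0,5):1 a10@(2,2):1 a11@(1,1):0 a12@(4,3):1 a13@(2,4):1 a14@(4,0):0 a15@(3,5):1 a16@(3,2):0 a17@(1,5):1 a18@(2,1):0
t=2: a0@(1,2):1 a1@(2,0):0 a2@(0,2):1 a3@(3,1):0 a4@(0,3):1 a5@(1,4):1 a6@(0,1):0 a7@(2,5):1 a8@(0,4):1 a9@(0,5):1 a10@(2,2):0 a11@(1,1):0 a12@(4,3):1 a13@(2,4):1 a14@(4,0):1 a15@(3,5):1 a16@(3,2):0 a17@(1,5):1 a18@(2,1):0
t=3: a0@(1,2):0 a1@(2,0):0 a2@(0,2):1 a3@(3,1):0 a4@(0,3):1 a5@(1,4):1 a6@(0,1):1 a7@(2,5):1 a8@(0,4):1 a9@(0,5):1 a10@(2,2):0 a11@(1,1):0 a12@(4,3):1 a13@(2,4):1 a14@(4,0):1 a15@(3,5):1 a16@(3,2):0 a17@(1,5):1 a18@(2,1):0
t=4: (unchanged — steady state)

7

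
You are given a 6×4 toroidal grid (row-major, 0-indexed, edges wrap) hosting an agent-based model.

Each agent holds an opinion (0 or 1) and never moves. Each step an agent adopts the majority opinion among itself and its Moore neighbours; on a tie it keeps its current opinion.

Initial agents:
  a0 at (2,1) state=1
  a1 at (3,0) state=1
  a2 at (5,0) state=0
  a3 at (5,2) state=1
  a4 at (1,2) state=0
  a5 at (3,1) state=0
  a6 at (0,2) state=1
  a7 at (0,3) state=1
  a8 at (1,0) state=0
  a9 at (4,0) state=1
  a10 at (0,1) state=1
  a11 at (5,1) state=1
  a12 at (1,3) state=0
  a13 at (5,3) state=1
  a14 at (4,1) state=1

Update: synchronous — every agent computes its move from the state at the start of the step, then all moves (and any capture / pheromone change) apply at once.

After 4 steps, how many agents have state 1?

t=1: a0@(2,1):0 a1@(3,0):1 a2@(5,0):1 a3@(5,2):1 a4@(1,2):1 a5@(3,1):1 a6@(0,2):1 a7@(0,3):1 a8@(1,0):1 a9@(4,0):1 a10@(0,1):1 a11@(5,1):1 a12@(1,3):0 a13@(5,3):1 a14@(4,1):1
t=2: a0@(2,1):1 a1@(3,0):1 a2@(5,0):1 a3@(5,2):1 a4@(1,2):1 a5@(3,1):1 a6@(0,2):1 a7@(0,3):1 a8@(1,0):1 a9@(4,0):1 a10@(0,1):1 a11@(5,1):1 a12@(1,3):1 a13@(5,3):1 a14@(4,1):1
t=3: (unchanged — steady state)

15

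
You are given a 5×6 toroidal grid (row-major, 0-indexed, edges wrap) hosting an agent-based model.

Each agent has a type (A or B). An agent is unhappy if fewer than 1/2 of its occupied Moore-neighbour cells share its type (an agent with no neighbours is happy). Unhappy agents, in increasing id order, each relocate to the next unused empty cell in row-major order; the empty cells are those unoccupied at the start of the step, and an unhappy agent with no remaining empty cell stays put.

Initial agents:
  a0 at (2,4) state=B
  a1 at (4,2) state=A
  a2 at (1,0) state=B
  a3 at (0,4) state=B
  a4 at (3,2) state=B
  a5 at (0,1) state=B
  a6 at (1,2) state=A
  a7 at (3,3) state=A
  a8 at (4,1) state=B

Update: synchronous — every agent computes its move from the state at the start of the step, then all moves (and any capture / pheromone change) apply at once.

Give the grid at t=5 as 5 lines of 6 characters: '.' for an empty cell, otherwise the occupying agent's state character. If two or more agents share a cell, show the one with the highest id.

BB.AAB
BB.A..
......
......
.B....

t=1: a0@(0,0):B a1@(0,2):A a2@(1,0):B a3@(0,4):B a4@(0,3):B a5@(0,1):B a6@(0,5):A a7@(1,1):A a8@(4,1):B
t=2: a0@(0,0):B a1@(1,2):A a2@(1,0):B a3@(0,4):B a4@(0,3):B a5@(0,1):B a6@(1,3):A a7@(1,4):A a8@(4,1):B
t=3: a0@(0,0):B a1@(0,2):A a2@(1,0):B a3@(0,5):B a4@(1,1):B a5@(0,1):B a6@(1,3):A a7@(1,5):A a8@(4,1):B
t=4: a0@(0,0):B a1@(0,3):A a2@(1,0):B a3@(0,5):B a4@(1,1):B a5@(0,1):B a6@(1,3):A a7@(0,4):A a8@(4,1):B
t=5: (unchanged — steady state)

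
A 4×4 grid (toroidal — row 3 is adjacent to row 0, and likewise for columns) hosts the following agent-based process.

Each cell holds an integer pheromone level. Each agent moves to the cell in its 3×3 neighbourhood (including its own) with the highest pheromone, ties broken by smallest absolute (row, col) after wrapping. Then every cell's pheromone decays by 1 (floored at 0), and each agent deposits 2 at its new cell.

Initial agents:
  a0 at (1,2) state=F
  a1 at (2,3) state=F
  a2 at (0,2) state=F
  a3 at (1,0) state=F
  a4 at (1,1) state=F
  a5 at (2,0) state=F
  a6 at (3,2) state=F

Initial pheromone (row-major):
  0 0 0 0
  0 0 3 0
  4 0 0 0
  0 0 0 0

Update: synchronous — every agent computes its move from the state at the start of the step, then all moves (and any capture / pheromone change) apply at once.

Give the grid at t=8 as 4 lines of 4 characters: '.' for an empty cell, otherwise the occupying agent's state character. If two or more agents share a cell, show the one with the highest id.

....
..F.
F...
....

t=1: a0@(1,2) a1@(2,0) a2@(1,2) a3@(2,0) a4@(2,0) a5@(2,0) a6@(0,1) | pheromone: 0 2 0 0 / 0 0 6 0 / 11 0 0 0 / 0 0 0 0
t=2: a0@(1,2) a1@(2,0) a2@(1,2) a3@(2,0) a4@(2,0) a5@(2,0) a6@(1,2) | pheromone: 0 1 0 0 / 0 0 11 0 / 18 0 0 0 / 0 0 0 0
t=3: a0@(1,2) a1@(2,0) a2@(1,2) a3@(2,0) a4@(2,0) a5@(2,0) a6@(1,2) | pheromone: 0 0 0 0 / 0 0 16 0 / 25 0 0 0 / 0 0 0 0
t=4: a0@(1,2) a1@(2,0) a2@(1,2) a3@(2,0) a4@(2,0) a5@(2,0) a6@(1,2) | pheromone: 0 0 0 0 / 0 0 21 0 / 32 0 0 0 / 0 0 0 0
t=5: a0@(1,2) a1@(2,0) a2@(1,2) a3@(2,0) a4@(2,0) a5@(2,0) a6@(1,2) | pheromone: 0 0 0 0 / 0 0 26 0 / 39 0 0 0 / 0 0 0 0
t=6: a0@(1,2) a1@(2,0) a2@(1,2) a3@(2,0) a4@(2,0) a5@(2,0) a6@(1,2) | pheromone: 0 0 0 0 / 0 0 31 0 / 46 0 0 0 / 0 0 0 0
t=7: a0@(1,2) a1@(2,0) a2@(1,2) a3@(2,0) a4@(2,0) a5@(2,0) a6@(1,2) | pheromone: 0 0 0 0 / 0 0 36 0 / 53 0 0 0 / 0 0 0 0
t=8: a0@(1,2) a1@(2,0) a2@(1,2) a3@(2,0) a4@(2,0) a5@(2,0) a6@(1,2) | pheromone: 0 0 0 0 / 0 0 41 0 / 60 0 0 0 / 0 0 0 0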